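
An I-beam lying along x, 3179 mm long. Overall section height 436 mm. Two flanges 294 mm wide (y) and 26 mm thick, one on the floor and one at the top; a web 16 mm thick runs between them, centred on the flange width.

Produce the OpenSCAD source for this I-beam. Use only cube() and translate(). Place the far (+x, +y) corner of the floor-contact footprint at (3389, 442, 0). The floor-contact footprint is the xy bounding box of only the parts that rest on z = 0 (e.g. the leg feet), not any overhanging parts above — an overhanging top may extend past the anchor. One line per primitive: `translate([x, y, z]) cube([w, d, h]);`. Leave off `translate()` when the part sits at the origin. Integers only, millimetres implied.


translate([210, 148, 0]) cube([3179, 294, 26]);
translate([210, 287, 26]) cube([3179, 16, 384]);
translate([210, 148, 410]) cube([3179, 294, 26]);


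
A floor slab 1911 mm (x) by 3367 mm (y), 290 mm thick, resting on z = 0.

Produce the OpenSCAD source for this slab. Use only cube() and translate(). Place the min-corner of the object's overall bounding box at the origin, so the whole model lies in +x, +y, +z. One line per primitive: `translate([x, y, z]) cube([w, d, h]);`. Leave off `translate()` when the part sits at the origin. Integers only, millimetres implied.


cube([1911, 3367, 290]);


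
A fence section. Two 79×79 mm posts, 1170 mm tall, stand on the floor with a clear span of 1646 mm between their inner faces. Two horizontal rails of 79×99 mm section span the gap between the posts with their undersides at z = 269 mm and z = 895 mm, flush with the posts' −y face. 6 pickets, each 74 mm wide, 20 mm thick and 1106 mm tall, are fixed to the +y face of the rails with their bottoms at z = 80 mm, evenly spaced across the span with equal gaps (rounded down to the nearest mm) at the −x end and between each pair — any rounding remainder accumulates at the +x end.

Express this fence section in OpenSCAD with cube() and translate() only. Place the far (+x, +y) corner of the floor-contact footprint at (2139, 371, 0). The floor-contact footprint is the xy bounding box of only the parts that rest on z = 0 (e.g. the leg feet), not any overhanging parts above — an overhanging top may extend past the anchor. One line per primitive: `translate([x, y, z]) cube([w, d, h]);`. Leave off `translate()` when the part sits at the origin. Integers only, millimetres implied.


translate([335, 292, 0]) cube([79, 79, 1170]);
translate([2060, 292, 0]) cube([79, 79, 1170]);
translate([414, 292, 269]) cube([1646, 79, 99]);
translate([414, 292, 895]) cube([1646, 79, 99]);
translate([585, 371, 80]) cube([74, 20, 1106]);
translate([830, 371, 80]) cube([74, 20, 1106]);
translate([1075, 371, 80]) cube([74, 20, 1106]);
translate([1320, 371, 80]) cube([74, 20, 1106]);
translate([1565, 371, 80]) cube([74, 20, 1106]);
translate([1810, 371, 80]) cube([74, 20, 1106]);


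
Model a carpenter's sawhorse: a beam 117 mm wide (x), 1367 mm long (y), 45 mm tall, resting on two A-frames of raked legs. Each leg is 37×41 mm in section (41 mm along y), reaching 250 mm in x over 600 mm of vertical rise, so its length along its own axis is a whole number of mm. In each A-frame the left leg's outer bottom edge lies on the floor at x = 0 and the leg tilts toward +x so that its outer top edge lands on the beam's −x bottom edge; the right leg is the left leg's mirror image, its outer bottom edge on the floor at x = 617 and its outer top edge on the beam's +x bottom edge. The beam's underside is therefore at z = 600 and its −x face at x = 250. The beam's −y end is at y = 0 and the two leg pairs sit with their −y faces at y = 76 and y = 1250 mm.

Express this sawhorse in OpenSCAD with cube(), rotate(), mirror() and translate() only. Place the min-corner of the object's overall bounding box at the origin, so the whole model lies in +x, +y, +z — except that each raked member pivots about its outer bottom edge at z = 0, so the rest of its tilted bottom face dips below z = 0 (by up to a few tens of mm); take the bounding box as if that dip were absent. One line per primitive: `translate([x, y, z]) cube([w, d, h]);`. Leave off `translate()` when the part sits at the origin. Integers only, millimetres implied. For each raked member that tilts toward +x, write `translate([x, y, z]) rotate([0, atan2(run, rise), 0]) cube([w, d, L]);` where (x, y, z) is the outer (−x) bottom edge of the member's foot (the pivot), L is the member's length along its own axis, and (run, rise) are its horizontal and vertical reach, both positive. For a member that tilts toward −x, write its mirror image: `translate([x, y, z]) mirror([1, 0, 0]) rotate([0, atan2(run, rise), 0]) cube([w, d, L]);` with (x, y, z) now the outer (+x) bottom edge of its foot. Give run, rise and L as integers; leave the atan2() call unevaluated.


translate([250, 0, 600]) cube([117, 1367, 45]);
translate([0, 76, 0]) rotate([0, atan2(250, 600), 0]) cube([37, 41, 650]);
translate([617, 76, 0]) mirror([1, 0, 0]) rotate([0, atan2(250, 600), 0]) cube([37, 41, 650]);
translate([0, 1250, 0]) rotate([0, atan2(250, 600), 0]) cube([37, 41, 650]);
translate([617, 1250, 0]) mirror([1, 0, 0]) rotate([0, atan2(250, 600), 0]) cube([37, 41, 650]);


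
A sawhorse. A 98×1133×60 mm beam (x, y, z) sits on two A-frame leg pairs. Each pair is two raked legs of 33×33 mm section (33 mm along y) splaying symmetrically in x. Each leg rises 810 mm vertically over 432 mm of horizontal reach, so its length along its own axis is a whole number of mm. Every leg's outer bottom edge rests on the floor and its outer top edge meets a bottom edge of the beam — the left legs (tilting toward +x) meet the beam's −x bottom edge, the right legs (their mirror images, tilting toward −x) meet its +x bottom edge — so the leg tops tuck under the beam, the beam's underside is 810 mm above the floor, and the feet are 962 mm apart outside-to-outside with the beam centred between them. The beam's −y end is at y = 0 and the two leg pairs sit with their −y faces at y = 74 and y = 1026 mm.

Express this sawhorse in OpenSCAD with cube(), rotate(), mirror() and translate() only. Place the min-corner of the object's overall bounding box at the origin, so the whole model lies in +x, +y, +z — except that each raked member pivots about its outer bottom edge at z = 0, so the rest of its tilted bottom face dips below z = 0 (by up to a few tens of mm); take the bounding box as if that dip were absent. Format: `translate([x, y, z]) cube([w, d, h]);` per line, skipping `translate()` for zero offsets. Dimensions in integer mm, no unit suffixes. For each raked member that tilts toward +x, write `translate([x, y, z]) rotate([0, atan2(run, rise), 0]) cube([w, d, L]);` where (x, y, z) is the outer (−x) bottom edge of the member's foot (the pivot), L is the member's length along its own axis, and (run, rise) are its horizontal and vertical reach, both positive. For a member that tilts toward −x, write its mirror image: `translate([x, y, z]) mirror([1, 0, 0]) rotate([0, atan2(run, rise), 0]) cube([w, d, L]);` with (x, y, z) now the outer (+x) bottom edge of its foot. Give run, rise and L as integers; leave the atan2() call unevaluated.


translate([432, 0, 810]) cube([98, 1133, 60]);
translate([0, 74, 0]) rotate([0, atan2(432, 810), 0]) cube([33, 33, 918]);
translate([962, 74, 0]) mirror([1, 0, 0]) rotate([0, atan2(432, 810), 0]) cube([33, 33, 918]);
translate([0, 1026, 0]) rotate([0, atan2(432, 810), 0]) cube([33, 33, 918]);
translate([962, 1026, 0]) mirror([1, 0, 0]) rotate([0, atan2(432, 810), 0]) cube([33, 33, 918]);


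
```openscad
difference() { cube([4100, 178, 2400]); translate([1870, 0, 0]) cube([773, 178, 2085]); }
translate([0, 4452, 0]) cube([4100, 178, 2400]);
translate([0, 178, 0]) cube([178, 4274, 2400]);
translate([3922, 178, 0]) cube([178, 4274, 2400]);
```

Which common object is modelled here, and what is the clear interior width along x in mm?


A single room. The interior width is 3744 mm.

Four walls enclosing a rectangle with a door in the front wall — a room. Outside width 4100 minus two 178 mm walls gives 3744 mm.


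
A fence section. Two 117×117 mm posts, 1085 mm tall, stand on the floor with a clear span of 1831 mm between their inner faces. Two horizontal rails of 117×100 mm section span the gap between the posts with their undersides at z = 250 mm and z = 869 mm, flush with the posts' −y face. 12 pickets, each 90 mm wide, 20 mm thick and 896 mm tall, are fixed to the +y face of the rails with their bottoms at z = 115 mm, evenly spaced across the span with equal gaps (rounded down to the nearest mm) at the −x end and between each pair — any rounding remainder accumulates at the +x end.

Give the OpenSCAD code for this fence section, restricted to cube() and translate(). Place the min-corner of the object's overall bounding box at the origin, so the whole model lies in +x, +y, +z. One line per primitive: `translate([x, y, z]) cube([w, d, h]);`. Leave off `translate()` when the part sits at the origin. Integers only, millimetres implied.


cube([117, 117, 1085]);
translate([1948, 0, 0]) cube([117, 117, 1085]);
translate([117, 0, 250]) cube([1831, 117, 100]);
translate([117, 0, 869]) cube([1831, 117, 100]);
translate([174, 117, 115]) cube([90, 20, 896]);
translate([321, 117, 115]) cube([90, 20, 896]);
translate([468, 117, 115]) cube([90, 20, 896]);
translate([615, 117, 115]) cube([90, 20, 896]);
translate([762, 117, 115]) cube([90, 20, 896]);
translate([909, 117, 115]) cube([90, 20, 896]);
translate([1056, 117, 115]) cube([90, 20, 896]);
translate([1203, 117, 115]) cube([90, 20, 896]);
translate([1350, 117, 115]) cube([90, 20, 896]);
translate([1497, 117, 115]) cube([90, 20, 896]);
translate([1644, 117, 115]) cube([90, 20, 896]);
translate([1791, 117, 115]) cube([90, 20, 896]);


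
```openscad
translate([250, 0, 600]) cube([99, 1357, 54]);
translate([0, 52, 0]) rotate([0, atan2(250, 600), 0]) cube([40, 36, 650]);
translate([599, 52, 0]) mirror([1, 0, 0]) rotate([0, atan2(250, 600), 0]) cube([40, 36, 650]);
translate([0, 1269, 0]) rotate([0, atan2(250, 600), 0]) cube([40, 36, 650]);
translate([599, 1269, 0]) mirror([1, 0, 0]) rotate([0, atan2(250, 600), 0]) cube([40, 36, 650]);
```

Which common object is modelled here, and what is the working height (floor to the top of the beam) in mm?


A sawhorse. The overall height is 654 mm.

A beam across two mirrored pairs of raked legs — a sawhorse. The beam's underside is at z = 600 (matching the legs' vertical rise in atan2(250, 600)) and the beam is 54 mm tall, so its top is at 600 + 54 = 654 mm. The raked legs top out at the beam's underside, so that is the highest point.


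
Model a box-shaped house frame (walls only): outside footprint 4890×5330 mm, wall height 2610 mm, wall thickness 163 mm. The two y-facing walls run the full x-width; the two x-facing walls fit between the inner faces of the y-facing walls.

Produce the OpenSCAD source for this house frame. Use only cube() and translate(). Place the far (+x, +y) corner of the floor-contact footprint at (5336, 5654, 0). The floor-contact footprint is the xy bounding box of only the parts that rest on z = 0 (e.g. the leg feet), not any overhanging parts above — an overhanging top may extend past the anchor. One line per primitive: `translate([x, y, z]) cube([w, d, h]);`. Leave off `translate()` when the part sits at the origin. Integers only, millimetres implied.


translate([446, 324, 0]) cube([4890, 163, 2610]);
translate([446, 5491, 0]) cube([4890, 163, 2610]);
translate([446, 487, 0]) cube([163, 5004, 2610]);
translate([5173, 487, 0]) cube([163, 5004, 2610]);


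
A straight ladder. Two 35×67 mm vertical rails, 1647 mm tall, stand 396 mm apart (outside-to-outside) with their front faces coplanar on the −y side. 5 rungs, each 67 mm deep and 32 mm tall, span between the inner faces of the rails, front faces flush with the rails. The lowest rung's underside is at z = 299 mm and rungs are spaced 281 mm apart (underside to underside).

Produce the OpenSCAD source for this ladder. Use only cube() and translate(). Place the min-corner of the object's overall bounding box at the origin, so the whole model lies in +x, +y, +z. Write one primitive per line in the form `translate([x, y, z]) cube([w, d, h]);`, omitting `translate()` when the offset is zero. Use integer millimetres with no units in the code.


// rung span = 396 - 2*35 = 326
// rung[k] z = 299 + k*281
cube([35, 67, 1647]);
translate([361, 0, 0]) cube([35, 67, 1647]);
translate([35, 0, 299]) cube([326, 67, 32]);
translate([35, 0, 580]) cube([326, 67, 32]);
translate([35, 0, 861]) cube([326, 67, 32]);
translate([35, 0, 1142]) cube([326, 67, 32]);
translate([35, 0, 1423]) cube([326, 67, 32]);


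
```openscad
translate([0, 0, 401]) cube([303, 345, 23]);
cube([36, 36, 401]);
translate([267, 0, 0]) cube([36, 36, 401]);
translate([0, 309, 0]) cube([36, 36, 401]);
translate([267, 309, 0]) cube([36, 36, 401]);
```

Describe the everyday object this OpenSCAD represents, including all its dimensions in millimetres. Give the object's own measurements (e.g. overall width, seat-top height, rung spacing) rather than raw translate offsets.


A four-legged stool. The seat is a 303×345×23 mm slab whose top surface is at z = 424 mm; four square legs, each 36×36 mm in cross-section, run from the floor (z = 0) to the underside of the seat, each flush with a corner of the seat.


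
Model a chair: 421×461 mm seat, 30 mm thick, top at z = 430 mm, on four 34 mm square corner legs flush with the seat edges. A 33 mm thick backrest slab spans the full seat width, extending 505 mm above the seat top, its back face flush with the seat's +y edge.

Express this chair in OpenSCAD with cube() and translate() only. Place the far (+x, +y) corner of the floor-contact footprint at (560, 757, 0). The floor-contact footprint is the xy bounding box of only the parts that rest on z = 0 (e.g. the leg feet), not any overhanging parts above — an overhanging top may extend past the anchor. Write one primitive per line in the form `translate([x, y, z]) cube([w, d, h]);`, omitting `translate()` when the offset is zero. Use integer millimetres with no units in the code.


translate([139, 296, 400]) cube([421, 461, 30]);
translate([139, 296, 0]) cube([34, 34, 400]);
translate([526, 296, 0]) cube([34, 34, 400]);
translate([139, 723, 0]) cube([34, 34, 400]);
translate([526, 723, 0]) cube([34, 34, 400]);
translate([139, 724, 430]) cube([421, 33, 505]);


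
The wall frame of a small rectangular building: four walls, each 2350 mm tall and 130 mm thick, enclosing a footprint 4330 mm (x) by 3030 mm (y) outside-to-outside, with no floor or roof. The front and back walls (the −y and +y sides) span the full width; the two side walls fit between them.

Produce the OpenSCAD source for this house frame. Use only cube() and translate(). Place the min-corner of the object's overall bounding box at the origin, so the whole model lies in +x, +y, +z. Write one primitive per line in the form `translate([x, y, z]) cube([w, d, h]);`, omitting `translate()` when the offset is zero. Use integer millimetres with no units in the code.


cube([4330, 130, 2350]);
translate([0, 2900, 0]) cube([4330, 130, 2350]);
translate([0, 130, 0]) cube([130, 2770, 2350]);
translate([4200, 130, 0]) cube([130, 2770, 2350]);


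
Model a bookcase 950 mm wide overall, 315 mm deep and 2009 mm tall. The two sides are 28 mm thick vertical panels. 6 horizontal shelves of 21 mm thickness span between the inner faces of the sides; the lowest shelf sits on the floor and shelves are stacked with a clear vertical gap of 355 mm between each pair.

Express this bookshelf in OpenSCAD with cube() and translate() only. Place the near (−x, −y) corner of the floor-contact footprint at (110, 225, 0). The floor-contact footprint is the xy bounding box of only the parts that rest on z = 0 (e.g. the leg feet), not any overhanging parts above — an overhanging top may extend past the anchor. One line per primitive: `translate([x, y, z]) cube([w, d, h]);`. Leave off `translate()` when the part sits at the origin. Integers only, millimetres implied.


translate([110, 225, 0]) cube([28, 315, 2009]);
translate([1032, 225, 0]) cube([28, 315, 2009]);
translate([138, 225, 0]) cube([894, 315, 21]);
translate([138, 225, 376]) cube([894, 315, 21]);
translate([138, 225, 752]) cube([894, 315, 21]);
translate([138, 225, 1128]) cube([894, 315, 21]);
translate([138, 225, 1504]) cube([894, 315, 21]);
translate([138, 225, 1880]) cube([894, 315, 21]);


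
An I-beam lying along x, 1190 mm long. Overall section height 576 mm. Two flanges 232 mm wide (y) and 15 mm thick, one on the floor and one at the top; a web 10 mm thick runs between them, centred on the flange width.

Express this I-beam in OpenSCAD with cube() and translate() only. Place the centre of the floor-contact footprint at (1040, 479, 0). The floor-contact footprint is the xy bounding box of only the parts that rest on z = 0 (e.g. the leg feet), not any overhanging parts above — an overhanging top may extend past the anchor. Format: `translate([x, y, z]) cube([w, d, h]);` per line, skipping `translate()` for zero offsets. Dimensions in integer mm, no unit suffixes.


translate([445, 363, 0]) cube([1190, 232, 15]);
translate([445, 474, 15]) cube([1190, 10, 546]);
translate([445, 363, 561]) cube([1190, 232, 15]);


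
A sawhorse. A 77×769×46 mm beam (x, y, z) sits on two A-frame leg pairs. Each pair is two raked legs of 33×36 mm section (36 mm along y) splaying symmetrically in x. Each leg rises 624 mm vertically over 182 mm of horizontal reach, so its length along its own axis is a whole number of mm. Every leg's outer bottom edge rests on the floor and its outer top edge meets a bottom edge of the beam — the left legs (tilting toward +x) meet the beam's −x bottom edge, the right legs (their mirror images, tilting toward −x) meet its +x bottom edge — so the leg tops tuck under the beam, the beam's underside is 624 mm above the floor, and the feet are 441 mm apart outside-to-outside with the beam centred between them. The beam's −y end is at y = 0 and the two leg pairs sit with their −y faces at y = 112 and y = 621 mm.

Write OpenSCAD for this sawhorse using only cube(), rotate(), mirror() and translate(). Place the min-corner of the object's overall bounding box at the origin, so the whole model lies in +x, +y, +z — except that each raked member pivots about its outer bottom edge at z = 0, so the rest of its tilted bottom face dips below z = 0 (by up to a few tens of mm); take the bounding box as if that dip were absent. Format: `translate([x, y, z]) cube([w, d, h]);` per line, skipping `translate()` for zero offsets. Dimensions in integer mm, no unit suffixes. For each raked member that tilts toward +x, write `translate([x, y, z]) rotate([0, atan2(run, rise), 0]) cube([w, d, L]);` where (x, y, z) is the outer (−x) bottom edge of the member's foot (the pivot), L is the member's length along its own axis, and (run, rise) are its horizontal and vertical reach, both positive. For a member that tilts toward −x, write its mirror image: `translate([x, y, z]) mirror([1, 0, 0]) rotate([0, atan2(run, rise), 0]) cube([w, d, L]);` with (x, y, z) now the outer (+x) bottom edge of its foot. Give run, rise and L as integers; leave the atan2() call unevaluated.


translate([182, 0, 624]) cube([77, 769, 46]);
translate([0, 112, 0]) rotate([0, atan2(182, 624), 0]) cube([33, 36, 650]);
translate([441, 112, 0]) mirror([1, 0, 0]) rotate([0, atan2(182, 624), 0]) cube([33, 36, 650]);
translate([0, 621, 0]) rotate([0, atan2(182, 624), 0]) cube([33, 36, 650]);
translate([441, 621, 0]) mirror([1, 0, 0]) rotate([0, atan2(182, 624), 0]) cube([33, 36, 650]);


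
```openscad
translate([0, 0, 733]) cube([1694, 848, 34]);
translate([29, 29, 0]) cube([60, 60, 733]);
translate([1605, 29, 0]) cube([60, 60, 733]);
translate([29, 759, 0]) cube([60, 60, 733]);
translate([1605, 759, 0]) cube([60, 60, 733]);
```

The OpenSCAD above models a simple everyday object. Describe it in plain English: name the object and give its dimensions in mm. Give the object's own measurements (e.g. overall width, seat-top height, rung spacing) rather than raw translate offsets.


A table: top 1694 mm (x) × 848 mm (y), 34 mm thick, upper face at z = 767 mm, on four 60×60 mm square legs, each inset 29 mm from the nearest pair of top edges from z = 0 to the bottom of the top.


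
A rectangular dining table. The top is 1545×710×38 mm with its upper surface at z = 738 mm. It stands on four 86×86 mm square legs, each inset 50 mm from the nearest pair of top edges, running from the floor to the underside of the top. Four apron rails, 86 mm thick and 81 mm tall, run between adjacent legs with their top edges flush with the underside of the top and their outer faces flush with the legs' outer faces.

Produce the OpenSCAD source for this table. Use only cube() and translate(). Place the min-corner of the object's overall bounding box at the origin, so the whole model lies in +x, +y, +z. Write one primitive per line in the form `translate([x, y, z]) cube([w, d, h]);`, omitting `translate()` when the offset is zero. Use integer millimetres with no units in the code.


translate([0, 0, 700]) cube([1545, 710, 38]);
translate([50, 50, 0]) cube([86, 86, 700]);
translate([1409, 50, 0]) cube([86, 86, 700]);
translate([50, 574, 0]) cube([86, 86, 700]);
translate([1409, 574, 0]) cube([86, 86, 700]);
translate([136, 50, 619]) cube([1273, 86, 81]);
translate([136, 574, 619]) cube([1273, 86, 81]);
translate([50, 136, 619]) cube([86, 438, 81]);
translate([1409, 136, 619]) cube([86, 438, 81]);


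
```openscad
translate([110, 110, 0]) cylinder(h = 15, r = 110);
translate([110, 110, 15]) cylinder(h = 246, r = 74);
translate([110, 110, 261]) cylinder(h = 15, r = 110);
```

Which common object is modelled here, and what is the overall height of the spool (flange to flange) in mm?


A spool. The overall height is 276 mm.

Three coaxial cylinders, large–small–large — a spool. Two 15 mm flanges and a 246 mm core give 15 + 246 + 15 = 276 mm.


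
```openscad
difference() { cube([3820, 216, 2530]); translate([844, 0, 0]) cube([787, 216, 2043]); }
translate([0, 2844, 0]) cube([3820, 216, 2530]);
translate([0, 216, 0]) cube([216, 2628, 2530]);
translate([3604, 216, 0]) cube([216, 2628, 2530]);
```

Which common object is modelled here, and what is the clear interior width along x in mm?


A single room. The interior width is 3388 mm.

Four walls enclosing a rectangle with a door in the front wall — a room. Outside width 3820 minus two 216 mm walls gives 3388 mm.


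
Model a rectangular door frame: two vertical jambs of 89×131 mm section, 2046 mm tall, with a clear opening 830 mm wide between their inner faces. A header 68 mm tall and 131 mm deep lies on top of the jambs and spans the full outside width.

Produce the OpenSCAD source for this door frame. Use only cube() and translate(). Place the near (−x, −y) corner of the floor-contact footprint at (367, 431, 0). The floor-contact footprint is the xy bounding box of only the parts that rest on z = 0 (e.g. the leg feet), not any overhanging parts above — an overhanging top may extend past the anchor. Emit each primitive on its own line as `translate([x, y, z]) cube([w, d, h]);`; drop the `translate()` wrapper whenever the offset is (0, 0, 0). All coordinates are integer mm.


translate([367, 431, 0]) cube([89, 131, 2046]);
translate([1286, 431, 0]) cube([89, 131, 2046]);
translate([367, 431, 2046]) cube([1008, 131, 68]);


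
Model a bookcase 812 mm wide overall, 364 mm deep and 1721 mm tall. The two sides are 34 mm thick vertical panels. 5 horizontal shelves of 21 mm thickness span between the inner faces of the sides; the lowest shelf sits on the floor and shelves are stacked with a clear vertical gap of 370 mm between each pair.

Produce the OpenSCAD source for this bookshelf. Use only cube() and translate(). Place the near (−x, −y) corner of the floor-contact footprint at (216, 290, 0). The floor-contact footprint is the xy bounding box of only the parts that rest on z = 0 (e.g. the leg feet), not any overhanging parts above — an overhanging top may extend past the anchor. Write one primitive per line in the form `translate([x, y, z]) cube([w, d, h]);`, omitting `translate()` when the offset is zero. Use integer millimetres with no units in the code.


translate([216, 290, 0]) cube([34, 364, 1721]);
translate([994, 290, 0]) cube([34, 364, 1721]);
translate([250, 290, 0]) cube([744, 364, 21]);
translate([250, 290, 391]) cube([744, 364, 21]);
translate([250, 290, 782]) cube([744, 364, 21]);
translate([250, 290, 1173]) cube([744, 364, 21]);
translate([250, 290, 1564]) cube([744, 364, 21]);


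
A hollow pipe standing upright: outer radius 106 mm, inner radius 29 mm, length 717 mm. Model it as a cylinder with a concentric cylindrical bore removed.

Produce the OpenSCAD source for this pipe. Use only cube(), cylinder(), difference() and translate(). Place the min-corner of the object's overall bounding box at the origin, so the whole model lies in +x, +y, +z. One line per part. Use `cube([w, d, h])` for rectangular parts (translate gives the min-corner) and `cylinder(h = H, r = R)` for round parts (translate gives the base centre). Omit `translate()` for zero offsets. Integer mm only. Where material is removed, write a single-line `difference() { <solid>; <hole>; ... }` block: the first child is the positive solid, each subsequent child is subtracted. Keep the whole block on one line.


difference() { translate([106, 106, 0]) cylinder(h = 717, r = 106); translate([106, 106, 0]) cylinder(h = 717, r = 29); }


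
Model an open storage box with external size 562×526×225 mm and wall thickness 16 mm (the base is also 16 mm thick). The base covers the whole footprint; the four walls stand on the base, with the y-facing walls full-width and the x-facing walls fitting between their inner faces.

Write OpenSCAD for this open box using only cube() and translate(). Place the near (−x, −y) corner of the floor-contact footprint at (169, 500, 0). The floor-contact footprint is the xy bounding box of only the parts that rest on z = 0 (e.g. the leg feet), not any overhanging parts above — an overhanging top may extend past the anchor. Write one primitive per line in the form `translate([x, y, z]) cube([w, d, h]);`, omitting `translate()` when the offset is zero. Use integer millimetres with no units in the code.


translate([169, 500, 0]) cube([562, 526, 16]);
translate([169, 500, 16]) cube([562, 16, 209]);
translate([169, 1010, 16]) cube([562, 16, 209]);
translate([169, 516, 16]) cube([16, 494, 209]);
translate([715, 516, 16]) cube([16, 494, 209]);


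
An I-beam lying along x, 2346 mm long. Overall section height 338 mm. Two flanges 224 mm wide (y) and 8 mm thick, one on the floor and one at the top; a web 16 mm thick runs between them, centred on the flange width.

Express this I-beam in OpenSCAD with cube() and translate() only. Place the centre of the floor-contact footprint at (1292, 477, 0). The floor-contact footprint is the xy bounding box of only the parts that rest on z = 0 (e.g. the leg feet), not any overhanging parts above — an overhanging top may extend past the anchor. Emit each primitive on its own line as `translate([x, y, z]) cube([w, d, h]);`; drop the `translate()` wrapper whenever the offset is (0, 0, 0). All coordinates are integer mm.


translate([119, 365, 0]) cube([2346, 224, 8]);
translate([119, 469, 8]) cube([2346, 16, 322]);
translate([119, 365, 330]) cube([2346, 224, 8]);


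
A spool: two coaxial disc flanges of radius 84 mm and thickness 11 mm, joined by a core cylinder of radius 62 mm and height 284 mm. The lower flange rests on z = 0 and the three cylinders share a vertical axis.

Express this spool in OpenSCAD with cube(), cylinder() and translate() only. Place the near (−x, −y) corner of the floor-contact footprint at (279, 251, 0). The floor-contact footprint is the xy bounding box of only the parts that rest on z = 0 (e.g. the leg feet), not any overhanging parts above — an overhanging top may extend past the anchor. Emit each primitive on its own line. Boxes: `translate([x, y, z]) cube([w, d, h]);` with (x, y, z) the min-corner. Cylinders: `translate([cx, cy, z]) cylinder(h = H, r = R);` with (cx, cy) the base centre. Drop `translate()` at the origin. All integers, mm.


translate([363, 335, 0]) cylinder(h = 11, r = 84);
translate([363, 335, 11]) cylinder(h = 284, r = 62);
translate([363, 335, 295]) cylinder(h = 11, r = 84);


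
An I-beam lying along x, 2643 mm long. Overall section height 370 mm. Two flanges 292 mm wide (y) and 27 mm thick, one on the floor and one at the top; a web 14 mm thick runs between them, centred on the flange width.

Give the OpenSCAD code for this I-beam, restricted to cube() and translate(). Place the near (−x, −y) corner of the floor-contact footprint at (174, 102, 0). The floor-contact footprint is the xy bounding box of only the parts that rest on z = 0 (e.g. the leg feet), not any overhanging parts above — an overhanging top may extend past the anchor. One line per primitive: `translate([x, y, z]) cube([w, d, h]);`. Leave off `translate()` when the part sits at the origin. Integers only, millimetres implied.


translate([174, 102, 0]) cube([2643, 292, 27]);
translate([174, 241, 27]) cube([2643, 14, 316]);
translate([174, 102, 343]) cube([2643, 292, 27]);


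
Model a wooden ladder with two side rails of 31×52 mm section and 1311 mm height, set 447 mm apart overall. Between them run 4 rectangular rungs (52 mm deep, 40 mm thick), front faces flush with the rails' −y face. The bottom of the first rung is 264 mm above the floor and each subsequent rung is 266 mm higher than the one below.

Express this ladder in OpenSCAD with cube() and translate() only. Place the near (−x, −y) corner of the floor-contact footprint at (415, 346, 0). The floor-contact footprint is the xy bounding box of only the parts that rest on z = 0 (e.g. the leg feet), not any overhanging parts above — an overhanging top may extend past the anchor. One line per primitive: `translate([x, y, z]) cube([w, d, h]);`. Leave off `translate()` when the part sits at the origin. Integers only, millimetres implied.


// rung span = 447 - 2*31 = 385
// rung[k] z = 264 + k*266
translate([415, 346, 0]) cube([31, 52, 1311]);
translate([831, 346, 0]) cube([31, 52, 1311]);
translate([446, 346, 264]) cube([385, 52, 40]);
translate([446, 346, 530]) cube([385, 52, 40]);
translate([446, 346, 796]) cube([385, 52, 40]);
translate([446, 346, 1062]) cube([385, 52, 40]);


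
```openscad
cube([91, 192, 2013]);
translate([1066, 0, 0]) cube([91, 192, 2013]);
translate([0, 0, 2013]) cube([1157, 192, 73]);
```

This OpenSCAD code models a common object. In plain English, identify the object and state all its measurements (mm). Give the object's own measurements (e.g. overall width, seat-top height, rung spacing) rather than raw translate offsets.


A door frame. The clear opening is 975 mm wide and 2013 mm high. Two 91 mm wide jambs, 192 mm deep, stand either side of the opening from the floor to the top of the opening. A 73 mm thick head sits across the top of both jambs, spanning the full outside width of the frame.


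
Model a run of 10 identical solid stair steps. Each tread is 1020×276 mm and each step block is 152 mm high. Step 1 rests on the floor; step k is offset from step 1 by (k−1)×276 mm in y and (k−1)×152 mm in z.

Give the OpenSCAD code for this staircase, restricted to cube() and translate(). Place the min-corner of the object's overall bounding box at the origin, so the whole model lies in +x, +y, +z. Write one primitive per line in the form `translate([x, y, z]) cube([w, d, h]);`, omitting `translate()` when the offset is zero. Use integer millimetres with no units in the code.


cube([1020, 276, 152]);
translate([0, 276, 152]) cube([1020, 276, 152]);
translate([0, 552, 304]) cube([1020, 276, 152]);
translate([0, 828, 456]) cube([1020, 276, 152]);
translate([0, 1104, 608]) cube([1020, 276, 152]);
translate([0, 1380, 760]) cube([1020, 276, 152]);
translate([0, 1656, 912]) cube([1020, 276, 152]);
translate([0, 1932, 1064]) cube([1020, 276, 152]);
translate([0, 2208, 1216]) cube([1020, 276, 152]);
translate([0, 2484, 1368]) cube([1020, 276, 152]);


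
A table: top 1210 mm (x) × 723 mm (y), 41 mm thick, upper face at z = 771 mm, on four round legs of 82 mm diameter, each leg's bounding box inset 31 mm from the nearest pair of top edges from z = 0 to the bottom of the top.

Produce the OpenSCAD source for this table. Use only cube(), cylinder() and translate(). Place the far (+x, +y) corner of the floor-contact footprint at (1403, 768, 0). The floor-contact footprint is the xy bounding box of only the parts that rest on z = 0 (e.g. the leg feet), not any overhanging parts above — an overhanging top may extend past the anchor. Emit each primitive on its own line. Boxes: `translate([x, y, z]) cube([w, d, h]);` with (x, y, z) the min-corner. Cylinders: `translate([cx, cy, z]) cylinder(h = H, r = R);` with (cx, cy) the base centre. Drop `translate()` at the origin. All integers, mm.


// leg_h = 771 - 41 = 730
translate([224, 76, 730]) cube([1210, 723, 41]);
translate([296, 148, 0]) cylinder(h = 730, r = 41);
translate([1362, 148, 0]) cylinder(h = 730, r = 41);
translate([296, 727, 0]) cylinder(h = 730, r = 41);
translate([1362, 727, 0]) cylinder(h = 730, r = 41);


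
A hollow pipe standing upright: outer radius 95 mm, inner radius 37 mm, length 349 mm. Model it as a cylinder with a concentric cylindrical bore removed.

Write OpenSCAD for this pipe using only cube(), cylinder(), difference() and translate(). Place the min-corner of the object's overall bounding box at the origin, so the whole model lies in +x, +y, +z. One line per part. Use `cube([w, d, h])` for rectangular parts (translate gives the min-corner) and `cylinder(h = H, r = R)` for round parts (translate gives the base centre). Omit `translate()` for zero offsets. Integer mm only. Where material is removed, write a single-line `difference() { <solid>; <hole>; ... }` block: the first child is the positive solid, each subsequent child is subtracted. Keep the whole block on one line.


difference() { translate([95, 95, 0]) cylinder(h = 349, r = 95); translate([95, 95, 0]) cylinder(h = 349, r = 37); }


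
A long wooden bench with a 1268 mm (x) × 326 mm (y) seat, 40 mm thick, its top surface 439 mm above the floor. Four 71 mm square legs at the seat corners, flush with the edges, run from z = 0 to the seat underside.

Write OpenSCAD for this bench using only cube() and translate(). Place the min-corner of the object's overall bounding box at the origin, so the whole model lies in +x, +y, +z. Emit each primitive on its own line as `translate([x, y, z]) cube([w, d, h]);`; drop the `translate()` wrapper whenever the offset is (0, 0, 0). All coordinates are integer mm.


translate([0, 0, 399]) cube([1268, 326, 40]);
cube([71, 71, 399]);
translate([0, 255, 0]) cube([71, 71, 399]);
translate([1197, 0, 0]) cube([71, 71, 399]);
translate([1197, 255, 0]) cube([71, 71, 399]);


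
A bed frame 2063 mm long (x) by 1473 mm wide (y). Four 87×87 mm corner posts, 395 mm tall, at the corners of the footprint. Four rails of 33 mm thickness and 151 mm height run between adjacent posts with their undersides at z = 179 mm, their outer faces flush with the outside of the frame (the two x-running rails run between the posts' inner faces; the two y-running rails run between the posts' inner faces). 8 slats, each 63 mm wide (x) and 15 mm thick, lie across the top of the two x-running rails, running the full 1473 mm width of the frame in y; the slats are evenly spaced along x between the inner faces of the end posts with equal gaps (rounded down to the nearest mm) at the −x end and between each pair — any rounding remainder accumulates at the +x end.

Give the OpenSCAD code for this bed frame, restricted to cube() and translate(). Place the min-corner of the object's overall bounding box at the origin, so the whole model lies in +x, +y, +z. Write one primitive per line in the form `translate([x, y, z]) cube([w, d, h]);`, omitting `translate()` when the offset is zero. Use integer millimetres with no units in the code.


cube([87, 87, 395]);
translate([0, 1386, 0]) cube([87, 87, 395]);
translate([1976, 0, 0]) cube([87, 87, 395]);
translate([1976, 1386, 0]) cube([87, 87, 395]);
translate([87, 0, 179]) cube([1889, 33, 151]);
translate([87, 1440, 179]) cube([1889, 33, 151]);
translate([0, 87, 179]) cube([33, 1299, 151]);
translate([2030, 87, 179]) cube([33, 1299, 151]);
translate([240, 0, 330]) cube([63, 1473, 15]);
translate([456, 0, 330]) cube([63, 1473, 15]);
translate([672, 0, 330]) cube([63, 1473, 15]);
translate([888, 0, 330]) cube([63, 1473, 15]);
translate([1104, 0, 330]) cube([63, 1473, 15]);
translate([1320, 0, 330]) cube([63, 1473, 15]);
translate([1536, 0, 330]) cube([63, 1473, 15]);
translate([1752, 0, 330]) cube([63, 1473, 15]);


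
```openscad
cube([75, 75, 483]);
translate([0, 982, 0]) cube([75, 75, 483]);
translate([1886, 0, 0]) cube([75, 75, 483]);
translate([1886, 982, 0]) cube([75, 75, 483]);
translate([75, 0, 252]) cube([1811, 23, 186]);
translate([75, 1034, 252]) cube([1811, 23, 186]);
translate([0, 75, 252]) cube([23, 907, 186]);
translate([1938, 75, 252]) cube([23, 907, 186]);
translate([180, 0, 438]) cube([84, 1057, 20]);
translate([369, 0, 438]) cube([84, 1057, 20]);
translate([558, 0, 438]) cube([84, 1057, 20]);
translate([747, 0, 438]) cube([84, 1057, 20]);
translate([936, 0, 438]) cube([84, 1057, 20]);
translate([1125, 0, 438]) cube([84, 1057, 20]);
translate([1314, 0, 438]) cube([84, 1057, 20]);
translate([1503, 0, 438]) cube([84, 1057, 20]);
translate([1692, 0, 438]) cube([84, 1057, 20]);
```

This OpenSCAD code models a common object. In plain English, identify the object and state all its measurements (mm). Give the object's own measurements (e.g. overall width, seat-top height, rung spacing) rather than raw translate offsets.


A bed frame 1961 mm long (x) by 1057 mm wide (y). Four 75×75 mm corner posts, 483 mm tall, at the corners of the footprint. Four rails of 23 mm thickness and 186 mm height run between adjacent posts with their undersides at z = 252 mm, their outer faces flush with the outside of the frame (the two x-running rails run between the posts' inner faces; the two y-running rails run between the posts' inner faces). 9 slats, each 84 mm wide (x) and 20 mm thick, lie across the top of the two x-running rails, running the full 1057 mm width of the frame in y; along x they sit between the end posts with a 105 mm gap after the −x posts and between neighbouring slats, leaving 110 mm before the +x posts.


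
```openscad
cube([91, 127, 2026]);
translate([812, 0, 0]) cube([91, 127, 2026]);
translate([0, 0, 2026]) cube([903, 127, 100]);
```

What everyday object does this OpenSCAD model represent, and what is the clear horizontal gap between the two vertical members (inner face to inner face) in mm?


A door frame. The clear opening width is 721 mm.

Two 2026 mm tall posts with a header on top — a door frame. The left jamb is 91 mm wide at x = 0; the right jamb starts at x = 812. The clear opening is 812 − 91 = 721 mm.


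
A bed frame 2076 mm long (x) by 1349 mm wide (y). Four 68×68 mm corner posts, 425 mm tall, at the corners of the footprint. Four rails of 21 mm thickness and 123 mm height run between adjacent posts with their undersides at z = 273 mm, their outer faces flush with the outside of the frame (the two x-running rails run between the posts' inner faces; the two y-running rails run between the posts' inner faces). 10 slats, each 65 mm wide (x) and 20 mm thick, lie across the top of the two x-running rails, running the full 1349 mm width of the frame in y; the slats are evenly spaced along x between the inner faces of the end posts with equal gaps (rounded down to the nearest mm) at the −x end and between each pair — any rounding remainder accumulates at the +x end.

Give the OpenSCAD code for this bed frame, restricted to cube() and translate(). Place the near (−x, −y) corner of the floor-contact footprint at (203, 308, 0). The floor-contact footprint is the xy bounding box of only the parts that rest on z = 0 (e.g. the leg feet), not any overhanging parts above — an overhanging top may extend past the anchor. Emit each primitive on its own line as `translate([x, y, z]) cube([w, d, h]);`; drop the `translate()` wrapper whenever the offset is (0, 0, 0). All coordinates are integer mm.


translate([203, 308, 0]) cube([68, 68, 425]);
translate([203, 1589, 0]) cube([68, 68, 425]);
translate([2211, 308, 0]) cube([68, 68, 425]);
translate([2211, 1589, 0]) cube([68, 68, 425]);
translate([271, 308, 273]) cube([1940, 21, 123]);
translate([271, 1636, 273]) cube([1940, 21, 123]);
translate([203, 376, 273]) cube([21, 1213, 123]);
translate([2258, 376, 273]) cube([21, 1213, 123]);
translate([388, 308, 396]) cube([65, 1349, 20]);
translate([570, 308, 396]) cube([65, 1349, 20]);
translate([752, 308, 396]) cube([65, 1349, 20]);
translate([934, 308, 396]) cube([65, 1349, 20]);
translate([1116, 308, 396]) cube([65, 1349, 20]);
translate([1298, 308, 396]) cube([65, 1349, 20]);
translate([1480, 308, 396]) cube([65, 1349, 20]);
translate([1662, 308, 396]) cube([65, 1349, 20]);
translate([1844, 308, 396]) cube([65, 1349, 20]);
translate([2026, 308, 396]) cube([65, 1349, 20]);
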